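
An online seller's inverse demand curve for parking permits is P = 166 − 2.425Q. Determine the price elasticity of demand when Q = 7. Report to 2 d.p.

At Q = 7, P = 166 − 2.425(7) = 149.03.
dP/dQ = −2.425, so dQ/dP = 1/(−2.425) = -0.412.
ε = (dQ/dP)(P/Q) = (-0.412)(149.03/7).

-8.78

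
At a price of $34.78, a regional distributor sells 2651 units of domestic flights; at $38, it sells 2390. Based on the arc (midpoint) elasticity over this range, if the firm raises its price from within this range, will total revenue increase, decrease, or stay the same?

decrease

Arc ε = (-261/3.22)(36.39/2520.5) ≈ -1.170.
|ε| = 1.17 > 1, so demand is elastic. A price rise therefore reduces total revenue.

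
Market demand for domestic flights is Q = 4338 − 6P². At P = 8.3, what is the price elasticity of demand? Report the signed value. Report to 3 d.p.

At P = 8.3, Q = 3924.660.
dQ/dP = −12P = -99.600.
ε = (dQ/dP)(P/Q) = (-99.600)(8.3/3924.660).
|ε| < 1, so demand is inelastic at this price.

-0.211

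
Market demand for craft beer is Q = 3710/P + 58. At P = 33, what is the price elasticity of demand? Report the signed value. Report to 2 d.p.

-0.66

At P = 33, Q = 170.424.
dQ/dP = −3710/P² = -3.407.
ε = (dQ/dP)(P/Q) = (-3.407)(33/170.424).
|ε| < 1, so demand is inelastic at this price.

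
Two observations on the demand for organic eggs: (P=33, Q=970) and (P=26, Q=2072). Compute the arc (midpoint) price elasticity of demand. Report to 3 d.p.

ΔQ = 2072 − 970 = 1102; ΔP = 26 − 33 = -7.
Midpoints: P̄ = 29.50, Q̄ = 1521.0.
ε = (ΔQ/ΔP)(P̄/Q̄) = (1102/-7)(29.50/1521.0).

-3.053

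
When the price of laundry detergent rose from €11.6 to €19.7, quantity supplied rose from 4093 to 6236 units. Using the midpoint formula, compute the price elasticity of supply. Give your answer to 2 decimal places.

ΔQ = 6236 − 4093 = 2143; ΔP = 19.7 − 11.6 = 8.1.
Midpoints: P̄ = 15.65, Q̄ = 5164.5.
ε_s = (ΔQ/ΔP)(P̄/Q̄) = (2143/8.1)(15.65/5164.5).

0.80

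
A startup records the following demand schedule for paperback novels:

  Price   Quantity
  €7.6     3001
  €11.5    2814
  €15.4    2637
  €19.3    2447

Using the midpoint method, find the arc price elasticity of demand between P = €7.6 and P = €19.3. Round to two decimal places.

-0.23

At P = 7.6, Q = 3001; at P = 19.3, Q = 2447.
ΔQ = -554, ΔP = 11.7. Midpoints: P̄ = 13.45, Q̄ = 2724.0.
ε = (ΔQ/ΔP)(P̄/Q̄) = (-554/11.7)(13.45/2724.0).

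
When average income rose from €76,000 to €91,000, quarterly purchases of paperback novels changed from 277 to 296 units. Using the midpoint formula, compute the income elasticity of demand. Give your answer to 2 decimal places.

0.37

ΔQ = 19, ΔI = 15000. Midpoints: Ī = 83,500, Q̄ = 286.5.
ε_I = (ΔQ/ΔI)(Ī/Q̄) = (19/15000)(83500/286.5).
ε_I > 0, so the good is normal.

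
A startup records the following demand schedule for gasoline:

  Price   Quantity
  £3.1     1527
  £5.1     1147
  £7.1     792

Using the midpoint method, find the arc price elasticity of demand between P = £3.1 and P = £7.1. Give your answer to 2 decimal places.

-0.81

At P = 3.1, Q = 1527; at P = 7.1, Q = 792.
ΔQ = -735, ΔP = 4.0. Midpoints: P̄ = 5.10, Q̄ = 1159.5.
ε = (ΔQ/ΔP)(P̄/Q̄) = (-735/4.0)(5.10/1159.5).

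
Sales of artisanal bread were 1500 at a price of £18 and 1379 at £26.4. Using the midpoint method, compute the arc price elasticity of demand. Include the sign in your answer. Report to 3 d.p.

ΔQ = 1379 − 1500 = -121; ΔP = 26.4 − 18 = 8.4.
Midpoints: P̄ = 22.20, Q̄ = 1439.5.
ε = (ΔQ/ΔP)(P̄/Q̄) = (-121/8.4)(22.20/1439.5).

-0.222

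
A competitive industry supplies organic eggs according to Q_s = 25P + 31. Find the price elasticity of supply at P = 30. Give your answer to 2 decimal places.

0.96

At P = 30, Q_s = 781.
dQ_s/dP = 25.
ε_s = (dQ_s/dP)(P/Q_s) = (25)(30/781).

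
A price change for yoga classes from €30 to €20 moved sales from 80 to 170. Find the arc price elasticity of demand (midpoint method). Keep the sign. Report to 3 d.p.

ΔQ = 170 − 80 = 90; ΔP = 20 − 30 = -10.
Midpoints: P̄ = 25.00, Q̄ = 125.0.
ε = (ΔQ/ΔP)(P̄/Q̄) = (90/-10)(25.00/125.0).

-1.800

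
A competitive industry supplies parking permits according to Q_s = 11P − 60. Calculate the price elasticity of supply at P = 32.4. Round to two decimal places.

1.20

At P = 32.4, Q_s = 296.40.
dQ_s/dP = 11.
ε_s = (dQ_s/dP)(P/Q_s) = (11)(32.4/296.40).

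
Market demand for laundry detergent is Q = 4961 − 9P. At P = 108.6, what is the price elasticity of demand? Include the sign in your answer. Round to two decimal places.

-0.25

At P = 108.6, Q = 3983.600.
dQ/dP = −9.
ε = (dQ/dP)(P/Q) = (-9)(108.6/3983.600).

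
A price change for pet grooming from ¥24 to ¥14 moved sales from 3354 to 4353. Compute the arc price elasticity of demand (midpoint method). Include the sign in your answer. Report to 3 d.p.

ΔQ = 4353 − 3354 = 999; ΔP = 14 − 24 = -10.
Midpoints: P̄ = 19.00, Q̄ = 3853.5.
ε = (ΔQ/ΔP)(P̄/Q̄) = (999/-10)(19.00/3853.5).

-0.493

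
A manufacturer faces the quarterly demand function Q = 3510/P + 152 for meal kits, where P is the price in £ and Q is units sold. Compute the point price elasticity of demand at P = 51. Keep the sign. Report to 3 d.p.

At P = 51, Q = 220.824.
dQ/dP = −3510/P² = -1.349.
ε = (dQ/dP)(P/Q) = (-1.349)(51/220.824).

-0.312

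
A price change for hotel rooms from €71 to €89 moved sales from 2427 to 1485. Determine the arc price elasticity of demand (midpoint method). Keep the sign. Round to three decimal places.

-2.140

ΔQ = 1485 − 2427 = -942; ΔP = 89 − 71 = 18.
Midpoints: P̄ = 80.00, Q̄ = 1956.0.
ε = (ΔQ/ΔP)(P̄/Q̄) = (-942/18)(80.00/1956.0).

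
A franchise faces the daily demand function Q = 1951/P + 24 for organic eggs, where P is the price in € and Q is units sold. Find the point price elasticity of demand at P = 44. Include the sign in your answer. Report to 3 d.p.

-0.649

At P = 44, Q = 68.341.
dQ/dP = −1951/P² = -1.008.
ε = (dQ/dP)(P/Q) = (-1.008)(44/68.341).
|ε| < 1, so demand is inelastic at this price.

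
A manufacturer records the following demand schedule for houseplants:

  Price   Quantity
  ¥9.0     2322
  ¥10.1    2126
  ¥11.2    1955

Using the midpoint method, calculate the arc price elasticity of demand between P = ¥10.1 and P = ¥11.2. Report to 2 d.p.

-0.81

At P = 10.1, Q = 2126; at P = 11.2, Q = 1955.
ΔQ = -171, ΔP = 1.1. Midpoints: P̄ = 10.65, Q̄ = 2040.5.
ε = (ΔQ/ΔP)(P̄/Q̄) = (-171/1.1)(10.65/2040.5).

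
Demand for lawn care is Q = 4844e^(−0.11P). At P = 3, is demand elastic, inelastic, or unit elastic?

Q = 3482.467, dQ/dP = -383.071.
ε = (dQ/dP)(P/Q) ≈ -0.330.
|ε| = 0.33 < 1.

inelastic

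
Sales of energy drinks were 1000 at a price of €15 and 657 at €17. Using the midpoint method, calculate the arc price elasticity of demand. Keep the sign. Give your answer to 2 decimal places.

-3.31

ΔQ = 657 − 1000 = -343; ΔP = 17 − 15 = 2.
Midpoints: P̄ = 16.00, Q̄ = 828.5.
ε = (ΔQ/ΔP)(P̄/Q̄) = (-343/2)(16.00/828.5).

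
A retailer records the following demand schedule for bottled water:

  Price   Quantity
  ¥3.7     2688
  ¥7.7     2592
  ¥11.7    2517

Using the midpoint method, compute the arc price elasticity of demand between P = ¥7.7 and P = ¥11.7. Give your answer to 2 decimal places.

At P = 7.7, Q = 2592; at P = 11.7, Q = 2517.
ΔQ = -75, ΔP = 4.0. Midpoints: P̄ = 9.70, Q̄ = 2554.5.
ε = (ΔQ/ΔP)(P̄/Q̄) = (-75/4.0)(9.70/2554.5).

-0.07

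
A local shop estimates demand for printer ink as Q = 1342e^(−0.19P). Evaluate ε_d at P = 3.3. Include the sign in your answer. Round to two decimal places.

At P = 3.3, Q = 716.886.
dQ/dP = −0.19·1342e^(−0.19P) = −0.19Q = -136.208.
ε = (dQ/dP)(P/Q) = (-136.208)(3.3/716.886).
|ε| < 1, so demand is inelastic at this price.

-0.63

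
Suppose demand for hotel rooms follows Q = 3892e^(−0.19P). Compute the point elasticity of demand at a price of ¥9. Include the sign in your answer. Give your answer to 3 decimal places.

-1.710

At P = 9, Q = 703.930.
dQ/dP = −0.19·3892e^(−0.19P) = −0.19Q = -133.747.
ε = (dQ/dP)(P/Q) = (-133.747)(9/703.930).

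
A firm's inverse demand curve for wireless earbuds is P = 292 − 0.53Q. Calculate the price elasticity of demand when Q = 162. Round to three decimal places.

-2.401

At Q = 162, P = 292 − 0.53(162) = 206.14.
dP/dQ = −0.53, so dQ/dP = 1/(−0.53) = -1.887.
ε = (dQ/dP)(P/Q) = (-1.887)(206.14/162).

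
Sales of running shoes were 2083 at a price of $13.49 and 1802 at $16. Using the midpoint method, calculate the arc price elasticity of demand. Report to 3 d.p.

-0.850

ΔQ = 1802 − 2083 = -281; ΔP = 16 − 13.49 = 2.51.
Midpoints: P̄ = 14.75, Q̄ = 1942.5.
ε = (ΔQ/ΔP)(P̄/Q̄) = (-281/2.51)(14.75/1942.5).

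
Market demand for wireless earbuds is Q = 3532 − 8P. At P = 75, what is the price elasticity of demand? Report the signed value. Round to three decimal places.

At P = 75, Q = 2932.
dQ/dP = −8.
ε = (dQ/dP)(P/Q) = (-8)(75/2932).
|ε| < 1, so demand is inelastic at this price.

-0.205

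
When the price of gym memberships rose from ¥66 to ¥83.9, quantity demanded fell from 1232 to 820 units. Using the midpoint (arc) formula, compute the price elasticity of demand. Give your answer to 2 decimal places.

-1.68

ΔQ = 820 − 1232 = -412; ΔP = 83.9 − 66 = 17.9.
Midpoints: P̄ = 74.95, Q̄ = 1026.0.
ε = (ΔQ/ΔP)(P̄/Q̄) = (-412/17.9)(74.95/1026.0).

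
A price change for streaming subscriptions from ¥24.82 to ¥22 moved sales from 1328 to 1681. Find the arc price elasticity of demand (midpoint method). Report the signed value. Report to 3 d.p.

ΔQ = 1681 − 1328 = 353; ΔP = 22 − 24.82 = -2.82.
Midpoints: P̄ = 23.41, Q̄ = 1504.5.
ε = (ΔQ/ΔP)(P̄/Q̄) = (353/-2.82)(23.41/1504.5).

-1.948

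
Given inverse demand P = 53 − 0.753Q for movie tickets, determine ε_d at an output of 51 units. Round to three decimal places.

At Q = 51, P = 53 − 0.753(51) = 14.60.
dP/dQ = −0.753, so dQ/dP = 1/(−0.753) = -1.328.
ε = (dQ/dP)(P/Q) = (-1.328)(14.60/51).

-0.380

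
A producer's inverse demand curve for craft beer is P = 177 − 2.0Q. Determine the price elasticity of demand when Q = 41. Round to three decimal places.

-1.159

At Q = 41, P = 177 − 2.0(41) = 95.00.
dP/dQ = −2.0, so dQ/dP = 1/(−2.0) = -0.500.
ε = (dQ/dP)(P/Q) = (-0.500)(95.00/41).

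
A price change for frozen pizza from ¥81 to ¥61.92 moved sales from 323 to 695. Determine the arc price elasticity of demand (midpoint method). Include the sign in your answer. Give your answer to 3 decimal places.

-2.737

ΔQ = 695 − 323 = 372; ΔP = 61.92 − 81 = -19.08.
Midpoints: P̄ = 71.46, Q̄ = 509.0.
ε = (ΔQ/ΔP)(P̄/Q̄) = (372/-19.08)(71.46/509.0).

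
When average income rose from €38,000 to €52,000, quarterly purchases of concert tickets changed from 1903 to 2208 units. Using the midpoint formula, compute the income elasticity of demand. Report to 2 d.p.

ΔQ = 305, ΔI = 14000. Midpoints: Ī = 45,000, Q̄ = 2055.5.
ε_I = (ΔQ/ΔI)(Ī/Q̄) = (305/14000)(45000/2055.5).

0.48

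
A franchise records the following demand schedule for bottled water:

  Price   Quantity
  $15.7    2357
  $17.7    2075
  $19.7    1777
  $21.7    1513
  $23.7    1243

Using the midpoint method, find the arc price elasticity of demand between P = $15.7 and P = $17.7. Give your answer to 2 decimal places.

-1.06

At P = 15.7, Q = 2357; at P = 17.7, Q = 2075.
ΔQ = -282, ΔP = 2.0. Midpoints: P̄ = 16.70, Q̄ = 2216.0.
ε = (ΔQ/ΔP)(P̄/Q̄) = (-282/2.0)(16.70/2216.0).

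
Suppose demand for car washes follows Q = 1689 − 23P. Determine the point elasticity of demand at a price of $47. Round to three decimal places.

-1.778

At P = 47, Q = 608.
dQ/dP = −23.
ε = (dQ/dP)(P/Q) = (-23)(47/608).
|ε| > 1, so demand is elastic at this price.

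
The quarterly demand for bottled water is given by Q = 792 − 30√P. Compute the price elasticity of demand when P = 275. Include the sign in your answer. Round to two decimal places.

At P = 275, Q = 294.506.
dQ/dP = −30/(2√P) = -0.905.
ε = (dQ/dP)(P/Q) = (-0.905)(275/294.506).

-0.84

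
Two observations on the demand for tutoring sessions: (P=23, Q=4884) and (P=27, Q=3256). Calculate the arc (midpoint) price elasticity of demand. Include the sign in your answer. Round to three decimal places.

-2.500

ΔQ = 3256 − 4884 = -1628; ΔP = 27 − 23 = 4.
Midpoints: P̄ = 25.00, Q̄ = 4070.0.
ε = (ΔQ/ΔP)(P̄/Q̄) = (-1628/4)(25.00/4070.0).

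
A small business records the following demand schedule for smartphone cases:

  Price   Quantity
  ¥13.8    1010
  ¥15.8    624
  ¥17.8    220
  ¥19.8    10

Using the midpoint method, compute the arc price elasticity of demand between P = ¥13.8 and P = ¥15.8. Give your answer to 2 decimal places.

-3.50

At P = 13.8, Q = 1010; at P = 15.8, Q = 624.
ΔQ = -386, ΔP = 2.0. Midpoints: P̄ = 14.80, Q̄ = 817.0.
ε = (ΔQ/ΔP)(P̄/Q̄) = (-386/2.0)(14.80/817.0).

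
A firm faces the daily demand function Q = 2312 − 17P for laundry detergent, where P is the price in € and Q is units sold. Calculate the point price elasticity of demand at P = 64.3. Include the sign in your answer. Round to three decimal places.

-0.897

At P = 64.3, Q = 1218.900.
dQ/dP = −17.
ε = (dQ/dP)(P/Q) = (-17)(64.3/1218.900).
|ε| < 1, so demand is inelastic at this price.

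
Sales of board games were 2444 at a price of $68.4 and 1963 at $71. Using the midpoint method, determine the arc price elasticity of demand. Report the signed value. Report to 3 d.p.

-5.852

ΔQ = 1963 − 2444 = -481; ΔP = 71 − 68.4 = 2.6.
Midpoints: P̄ = 69.70, Q̄ = 2203.5.
ε = (ΔQ/ΔP)(P̄/Q̄) = (-481/2.6)(69.70/2203.5).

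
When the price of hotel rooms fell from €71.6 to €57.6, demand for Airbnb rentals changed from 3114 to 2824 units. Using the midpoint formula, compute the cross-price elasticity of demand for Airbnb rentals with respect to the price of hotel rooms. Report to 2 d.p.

ΔQ_x = 2824 − 3114 = -290; ΔP_y = 57.6 − 71.6 = -14.0.
Midpoints: P̄_y = 64.60, Q̄_x = 2969.0.
ε_xy = (ΔQ_x/ΔP_y)(P̄_y/Q̄_x) = (-290/-14.0)(64.60/2969.0).

0.45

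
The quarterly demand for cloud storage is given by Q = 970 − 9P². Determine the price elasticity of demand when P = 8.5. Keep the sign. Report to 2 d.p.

At P = 8.5, Q = 319.750.
dQ/dP = −18P = -153.
ε = (dQ/dP)(P/Q) = (-153)(8.5/319.750).
|ε| > 1, so demand is elastic at this price.

-4.07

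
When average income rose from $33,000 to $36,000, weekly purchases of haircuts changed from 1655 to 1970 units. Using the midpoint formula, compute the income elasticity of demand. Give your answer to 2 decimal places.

ΔQ = 315, ΔI = 3000. Midpoints: Ī = 34,500, Q̄ = 1812.5.
ε_I = (ΔQ/ΔI)(Ī/Q̄) = (315/3000)(34500/1812.5).

2.00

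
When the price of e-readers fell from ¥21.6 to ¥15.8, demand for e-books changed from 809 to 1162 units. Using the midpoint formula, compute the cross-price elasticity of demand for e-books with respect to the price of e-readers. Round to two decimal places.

ΔQ_x = 1162 − 809 = 353; ΔP_y = 15.8 − 21.6 = -5.8.
Midpoints: P̄_y = 18.70, Q̄_x = 985.5.
ε_xy = (ΔQ_x/ΔP_y)(P̄_y/Q̄_x) = (353/-5.8)(18.70/985.5).
ε_xy < 0, so the goods are complements.

-1.15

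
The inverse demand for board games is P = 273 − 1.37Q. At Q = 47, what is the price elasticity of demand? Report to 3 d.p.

-3.240

At Q = 47, P = 273 − 1.37(47) = 208.61.
dP/dQ = −1.37, so dQ/dP = 1/(−1.37) = -0.730.
ε = (dQ/dP)(P/Q) = (-0.730)(208.61/47).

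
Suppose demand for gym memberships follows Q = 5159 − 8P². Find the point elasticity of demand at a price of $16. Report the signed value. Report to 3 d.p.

-1.317

At P = 16, Q = 3111.
dQ/dP = −16P = -256.
ε = (dQ/dP)(P/Q) = (-256)(16/3111).
|ε| > 1, so demand is elastic at this price.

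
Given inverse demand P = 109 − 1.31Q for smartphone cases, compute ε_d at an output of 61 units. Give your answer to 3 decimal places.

At Q = 61, P = 109 − 1.31(61) = 29.09.
dP/dQ = −1.31, so dQ/dP = 1/(−1.31) = -0.763.
ε = (dQ/dP)(P/Q) = (-0.763)(29.09/61).

-0.364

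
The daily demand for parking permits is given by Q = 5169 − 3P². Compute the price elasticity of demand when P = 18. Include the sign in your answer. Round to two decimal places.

-0.46

At P = 18, Q = 4197.
dQ/dP = −6P = -108.
ε = (dQ/dP)(P/Q) = (-108)(18/4197).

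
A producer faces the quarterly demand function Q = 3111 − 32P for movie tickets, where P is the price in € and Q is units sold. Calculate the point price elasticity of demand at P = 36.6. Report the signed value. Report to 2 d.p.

At P = 36.6, Q = 1939.800.
dQ/dP = −32.
ε = (dQ/dP)(P/Q) = (-32)(36.6/1939.800).

-0.60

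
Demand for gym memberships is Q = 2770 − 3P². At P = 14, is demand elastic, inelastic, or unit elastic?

inelastic

Q = 2182, dQ/dP = -84.
ε = (dQ/dP)(P/Q) ≈ -0.539.
|ε| = 0.54 < 1.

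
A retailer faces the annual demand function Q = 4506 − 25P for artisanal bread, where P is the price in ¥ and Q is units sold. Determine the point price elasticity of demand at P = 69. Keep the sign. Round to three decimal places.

-0.620

At P = 69, Q = 2781.
dQ/dP = −25.
ε = (dQ/dP)(P/Q) = (-25)(69/2781).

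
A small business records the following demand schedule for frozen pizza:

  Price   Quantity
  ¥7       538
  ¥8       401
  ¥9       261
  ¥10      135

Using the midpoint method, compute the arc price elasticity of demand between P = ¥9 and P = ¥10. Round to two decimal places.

At P = 9, Q = 261; at P = 10, Q = 135.
ΔQ = -126, ΔP = 1. Midpoints: P̄ = 9.50, Q̄ = 198.0.
ε = (ΔQ/ΔP)(P̄/Q̄) = (-126/1)(9.50/198.0).

-6.05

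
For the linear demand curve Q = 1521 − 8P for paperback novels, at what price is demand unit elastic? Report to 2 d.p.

For linear demand Q = a − bP, ε = −bP/(a − bP). |ε| = 1 when bP = a − bP, i.e. P = a/(2b).
P = 1521/(2·8) = 1521/16 = 95.0625.

95.06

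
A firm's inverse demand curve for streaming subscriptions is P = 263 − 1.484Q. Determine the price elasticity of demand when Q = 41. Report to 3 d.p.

-3.323

At Q = 41, P = 263 − 1.484(41) = 202.16.
dP/dQ = −1.484, so dQ/dP = 1/(−1.484) = -0.674.
ε = (dQ/dP)(P/Q) = (-0.674)(202.16/41).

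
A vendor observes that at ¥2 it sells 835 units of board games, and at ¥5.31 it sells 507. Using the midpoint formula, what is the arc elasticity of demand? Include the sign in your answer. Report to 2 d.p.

ΔQ = 507 − 835 = -328; ΔP = 5.31 − 2 = 3.31.
Midpoints: P̄ = 3.65, Q̄ = 671.0.
ε = (ΔQ/ΔP)(P̄/Q̄) = (-328/3.31)(3.65/671.0).

-0.54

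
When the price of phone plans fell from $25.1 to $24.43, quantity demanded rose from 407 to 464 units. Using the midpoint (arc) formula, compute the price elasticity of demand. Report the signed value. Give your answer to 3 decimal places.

ΔQ = 464 − 407 = 57; ΔP = 24.43 − 25.1 = -0.67.
Midpoints: P̄ = 24.77, Q̄ = 435.5.
ε = (ΔQ/ΔP)(P̄/Q̄) = (57/-0.67)(24.77/435.5).

-4.838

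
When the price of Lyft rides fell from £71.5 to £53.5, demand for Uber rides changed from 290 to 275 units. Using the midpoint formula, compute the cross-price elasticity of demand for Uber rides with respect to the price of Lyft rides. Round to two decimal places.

0.18

ΔQ_x = 275 − 290 = -15; ΔP_y = 53.5 − 71.5 = -18.
Midpoints: P̄_y = 62.50, Q̄_x = 282.5.
ε_xy = (ΔQ_x/ΔP_y)(P̄_y/Q̄_x) = (-15/-18)(62.50/282.5).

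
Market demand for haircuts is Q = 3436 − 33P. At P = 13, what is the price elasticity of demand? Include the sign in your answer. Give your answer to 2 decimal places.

-0.14

At P = 13, Q = 3007.
dQ/dP = −33.
ε = (dQ/dP)(P/Q) = (-33)(13/3007).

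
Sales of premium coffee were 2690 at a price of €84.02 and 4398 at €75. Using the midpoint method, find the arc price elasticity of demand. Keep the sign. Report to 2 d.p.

ΔQ = 4398 − 2690 = 1708; ΔP = 75 − 84.02 = -9.02.
Midpoints: P̄ = 79.51, Q̄ = 3544.0.
ε = (ΔQ/ΔP)(P̄/Q̄) = (1708/-9.02)(79.51/3544.0).

-4.25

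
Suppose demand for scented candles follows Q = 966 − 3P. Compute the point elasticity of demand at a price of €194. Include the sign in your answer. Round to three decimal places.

At P = 194, Q = 384.
dQ/dP = −3.
ε = (dQ/dP)(P/Q) = (-3)(194/384).
|ε| > 1, so demand is elastic at this price.

-1.516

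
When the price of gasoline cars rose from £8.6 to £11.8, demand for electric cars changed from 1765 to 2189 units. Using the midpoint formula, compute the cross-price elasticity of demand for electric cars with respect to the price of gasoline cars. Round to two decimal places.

0.68

ΔQ_x = 2189 − 1765 = 424; ΔP_y = 11.8 − 8.6 = 3.2.
Midpoints: P̄_y = 10.20, Q̄_x = 1977.0.
ε_xy = (ΔQ_x/ΔP_y)(P̄_y/Q̄_x) = (424/3.2)(10.20/1977.0).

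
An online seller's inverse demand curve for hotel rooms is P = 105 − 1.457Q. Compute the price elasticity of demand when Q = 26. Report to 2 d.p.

At Q = 26, P = 105 − 1.457(26) = 67.12.
dP/dQ = −1.457, so dQ/dP = 1/(−1.457) = -0.686.
ε = (dQ/dP)(P/Q) = (-0.686)(67.12/26).

-1.77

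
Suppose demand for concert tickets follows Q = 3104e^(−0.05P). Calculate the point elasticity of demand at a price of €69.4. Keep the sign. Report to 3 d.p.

-3.470

At P = 69.4, Q = 96.587.
dQ/dP = −0.05·3104e^(−0.05P) = −0.05Q = -4.829.
ε = (dQ/dP)(P/Q) = (-4.829)(69.4/96.587).
|ε| > 1, so demand is elastic at this price.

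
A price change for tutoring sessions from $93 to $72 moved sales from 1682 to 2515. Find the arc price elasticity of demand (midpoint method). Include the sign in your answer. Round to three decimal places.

-1.559

ΔQ = 2515 − 1682 = 833; ΔP = 72 − 93 = -21.
Midpoints: P̄ = 82.50, Q̄ = 2098.5.
ε = (ΔQ/ΔP)(P̄/Q̄) = (833/-21)(82.50/2098.5).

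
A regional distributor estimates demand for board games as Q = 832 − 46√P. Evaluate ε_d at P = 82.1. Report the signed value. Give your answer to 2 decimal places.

At P = 82.1, Q = 415.198.
dQ/dP = −46/(2√P) = -2.538.
ε = (dQ/dP)(P/Q) = (-2.538)(82.1/415.198).

-0.50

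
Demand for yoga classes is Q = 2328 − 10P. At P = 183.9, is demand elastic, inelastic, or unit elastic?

Q = 489, dQ/dP = -10.
ε = (dQ/dP)(P/Q) ≈ -3.761.
|ε| = 3.76 > 1.

elastic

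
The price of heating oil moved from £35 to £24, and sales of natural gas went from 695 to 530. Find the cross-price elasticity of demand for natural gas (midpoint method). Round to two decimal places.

ΔQ_x = 530 − 695 = -165; ΔP_y = 24 − 35 = -11.
Midpoints: P̄_y = 29.50, Q̄_x = 612.5.
ε_xy = (ΔQ_x/ΔP_y)(P̄_y/Q̄_x) = (-165/-11)(29.50/612.5).

0.72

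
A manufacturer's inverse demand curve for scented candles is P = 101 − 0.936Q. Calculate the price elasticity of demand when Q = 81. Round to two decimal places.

At Q = 81, P = 101 − 0.936(81) = 25.18.
dP/dQ = −0.936, so dQ/dP = 1/(−0.936) = -1.068.
ε = (dQ/dP)(P/Q) = (-1.068)(25.18/81).

-0.33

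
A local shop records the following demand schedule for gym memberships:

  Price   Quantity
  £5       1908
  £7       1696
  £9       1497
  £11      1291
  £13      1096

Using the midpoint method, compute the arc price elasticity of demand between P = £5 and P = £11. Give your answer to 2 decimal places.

At P = 5, Q = 1908; at P = 11, Q = 1291.
ΔQ = -617, ΔP = 6. Midpoints: P̄ = 8.00, Q̄ = 1599.5.
ε = (ΔQ/ΔP)(P̄/Q̄) = (-617/6)(8.00/1599.5).

-0.51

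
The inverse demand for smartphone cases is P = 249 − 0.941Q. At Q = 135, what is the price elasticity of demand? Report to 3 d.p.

-0.960

At Q = 135, P = 249 − 0.941(135) = 121.97.
dP/dQ = −0.941, so dQ/dP = 1/(−0.941) = -1.063.
ε = (dQ/dP)(P/Q) = (-1.063)(121.97/135).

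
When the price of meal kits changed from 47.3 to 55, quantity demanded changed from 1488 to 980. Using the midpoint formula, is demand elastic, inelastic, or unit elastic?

elastic

Arc ε ≈ -2.735.
|ε| = 2.73 > 1.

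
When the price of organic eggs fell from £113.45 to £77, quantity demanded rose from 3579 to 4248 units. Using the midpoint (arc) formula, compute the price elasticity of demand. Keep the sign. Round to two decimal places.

-0.45

ΔQ = 4248 − 3579 = 669; ΔP = 77 − 113.45 = -36.45.
Midpoints: P̄ = 95.22, Q̄ = 3913.5.
ε = (ΔQ/ΔP)(P̄/Q̄) = (669/-36.45)(95.22/3913.5).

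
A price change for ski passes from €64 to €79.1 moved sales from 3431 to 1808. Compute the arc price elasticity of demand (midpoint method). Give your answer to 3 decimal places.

ΔQ = 1808 − 3431 = -1623; ΔP = 79.1 − 64 = 15.1.
Midpoints: P̄ = 71.55, Q̄ = 2619.5.
ε = (ΔQ/ΔP)(P̄/Q̄) = (-1623/15.1)(71.55/2619.5).

-2.936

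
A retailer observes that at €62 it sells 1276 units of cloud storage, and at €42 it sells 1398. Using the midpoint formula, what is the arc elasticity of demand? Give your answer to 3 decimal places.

-0.237

ΔQ = 1398 − 1276 = 122; ΔP = 42 − 62 = -20.
Midpoints: P̄ = 52.00, Q̄ = 1337.0.
ε = (ΔQ/ΔP)(P̄/Q̄) = (122/-20)(52.00/1337.0).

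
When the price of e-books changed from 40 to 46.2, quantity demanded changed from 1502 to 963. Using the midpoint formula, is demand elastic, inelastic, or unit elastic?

elastic

Arc ε ≈ -3.040.
|ε| = 3.04 > 1.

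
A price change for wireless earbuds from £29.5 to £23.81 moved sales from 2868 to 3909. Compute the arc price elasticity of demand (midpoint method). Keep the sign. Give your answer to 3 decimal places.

ΔQ = 3909 − 2868 = 1041; ΔP = 23.81 − 29.5 = -5.69.
Midpoints: P̄ = 26.66, Q̄ = 3388.5.
ε = (ΔQ/ΔP)(P̄/Q̄) = (1041/-5.69)(26.66/3388.5).

-1.439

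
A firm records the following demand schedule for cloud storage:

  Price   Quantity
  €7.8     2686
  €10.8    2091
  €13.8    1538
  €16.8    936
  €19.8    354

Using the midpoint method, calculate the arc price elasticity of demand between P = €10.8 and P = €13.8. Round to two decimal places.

-1.25

At P = 10.8, Q = 2091; at P = 13.8, Q = 1538.
ΔQ = -553, ΔP = 3.0. Midpoints: P̄ = 12.30, Q̄ = 1814.5.
ε = (ΔQ/ΔP)(P̄/Q̄) = (-553/3.0)(12.30/1814.5).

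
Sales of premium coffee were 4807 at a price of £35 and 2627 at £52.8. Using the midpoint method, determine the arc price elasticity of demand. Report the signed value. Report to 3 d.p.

ΔQ = 2627 − 4807 = -2180; ΔP = 52.8 − 35 = 17.8.
Midpoints: P̄ = 43.90, Q̄ = 3717.0.
ε = (ΔQ/ΔP)(P̄/Q̄) = (-2180/17.8)(43.90/3717.0).

-1.446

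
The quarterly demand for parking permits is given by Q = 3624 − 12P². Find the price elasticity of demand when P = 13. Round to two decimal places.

At P = 13, Q = 1596.
dQ/dP = −24P = -312.
ε = (dQ/dP)(P/Q) = (-312)(13/1596).
|ε| > 1, so demand is elastic at this price.

-2.54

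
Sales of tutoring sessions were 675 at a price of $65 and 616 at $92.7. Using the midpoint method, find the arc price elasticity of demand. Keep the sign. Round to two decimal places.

ΔQ = 616 − 675 = -59; ΔP = 92.7 − 65 = 27.7.
Midpoints: P̄ = 78.85, Q̄ = 645.5.
ε = (ΔQ/ΔP)(P̄/Q̄) = (-59/27.7)(78.85/645.5).

-0.26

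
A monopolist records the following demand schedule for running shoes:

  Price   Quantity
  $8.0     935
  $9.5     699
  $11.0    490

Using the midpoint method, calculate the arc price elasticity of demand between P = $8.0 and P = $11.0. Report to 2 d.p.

-1.98

At P = 8.0, Q = 935; at P = 11.0, Q = 490.
ΔQ = -445, ΔP = 3.0. Midpoints: P̄ = 9.50, Q̄ = 712.5.
ε = (ΔQ/ΔP)(P̄/Q̄) = (-445/3.0)(9.50/712.5).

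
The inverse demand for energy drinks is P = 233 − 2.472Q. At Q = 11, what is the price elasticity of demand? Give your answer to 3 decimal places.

At Q = 11, P = 233 − 2.472(11) = 205.81.
dP/dQ = −2.472, so dQ/dP = 1/(−2.472) = -0.405.
ε = (dQ/dP)(P/Q) = (-0.405)(205.81/11).

-7.569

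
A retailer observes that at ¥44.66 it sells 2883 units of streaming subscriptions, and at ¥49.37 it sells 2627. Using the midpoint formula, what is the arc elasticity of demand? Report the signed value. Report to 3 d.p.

-0.928

ΔQ = 2627 − 2883 = -256; ΔP = 49.37 − 44.66 = 4.71.
Midpoints: P̄ = 47.02, Q̄ = 2755.0.
ε = (ΔQ/ΔP)(P̄/Q̄) = (-256/4.71)(47.02/2755.0).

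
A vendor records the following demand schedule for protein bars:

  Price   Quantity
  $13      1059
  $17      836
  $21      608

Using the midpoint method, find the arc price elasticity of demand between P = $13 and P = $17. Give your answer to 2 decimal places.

-0.88

At P = 13, Q = 1059; at P = 17, Q = 836.
ΔQ = -223, ΔP = 4. Midpoints: P̄ = 15.00, Q̄ = 947.5.
ε = (ΔQ/ΔP)(P̄/Q̄) = (-223/4)(15.00/947.5).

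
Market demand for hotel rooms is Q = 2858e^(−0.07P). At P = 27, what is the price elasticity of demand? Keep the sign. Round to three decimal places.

-1.890

At P = 27, Q = 431.763.
dQ/dP = −0.07·2858e^(−0.07P) = −0.07Q = -30.223.
ε = (dQ/dP)(P/Q) = (-30.223)(27/431.763).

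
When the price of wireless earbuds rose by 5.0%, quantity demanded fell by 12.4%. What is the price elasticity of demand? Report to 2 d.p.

ε = %ΔQ / %ΔP = (-12.4)/(5.0) = -2.480.

-2.48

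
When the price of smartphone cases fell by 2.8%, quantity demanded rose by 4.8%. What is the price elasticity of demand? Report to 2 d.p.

ε = %ΔQ / %ΔP = (4.8)/(-2.8) = -1.714.

-1.71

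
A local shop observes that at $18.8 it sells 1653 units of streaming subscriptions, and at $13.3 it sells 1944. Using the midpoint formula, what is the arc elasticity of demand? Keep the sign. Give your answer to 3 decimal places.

-0.472

ΔQ = 1944 − 1653 = 291; ΔP = 13.3 − 18.8 = -5.5.
Midpoints: P̄ = 16.05, Q̄ = 1798.5.
ε = (ΔQ/ΔP)(P̄/Q̄) = (291/-5.5)(16.05/1798.5).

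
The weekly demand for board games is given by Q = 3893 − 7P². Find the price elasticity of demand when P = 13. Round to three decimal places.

-0.873

At P = 13, Q = 2710.
dQ/dP = −14P = -182.
ε = (dQ/dP)(P/Q) = (-182)(13/2710).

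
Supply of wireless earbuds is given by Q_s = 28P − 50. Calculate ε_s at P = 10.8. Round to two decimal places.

1.20

At P = 10.8, Q_s = 252.40.
dQ_s/dP = 28.
ε_s = (dQ_s/dP)(P/Q_s) = (28)(10.8/252.40).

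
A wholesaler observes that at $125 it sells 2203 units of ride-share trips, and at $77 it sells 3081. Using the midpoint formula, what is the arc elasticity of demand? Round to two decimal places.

-0.70

ΔQ = 3081 − 2203 = 878; ΔP = 77 − 125 = -48.
Midpoints: P̄ = 101.00, Q̄ = 2642.0.
ε = (ΔQ/ΔP)(P̄/Q̄) = (878/-48)(101.00/2642.0).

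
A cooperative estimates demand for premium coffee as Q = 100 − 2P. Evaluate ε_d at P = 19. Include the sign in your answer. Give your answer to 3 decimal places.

At P = 19, Q = 62.
dQ/dP = −2.
ε = (dQ/dP)(P/Q) = (-2)(19/62).

-0.613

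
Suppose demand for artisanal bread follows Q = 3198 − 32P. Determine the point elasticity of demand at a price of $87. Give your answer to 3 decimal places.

-6.725

At P = 87, Q = 414.
dQ/dP = −32.
ε = (dQ/dP)(P/Q) = (-32)(87/414).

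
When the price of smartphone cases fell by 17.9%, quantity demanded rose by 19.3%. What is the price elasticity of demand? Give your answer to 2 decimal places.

ε = %ΔQ / %ΔP = (19.3)/(-17.9) = -1.078.

-1.08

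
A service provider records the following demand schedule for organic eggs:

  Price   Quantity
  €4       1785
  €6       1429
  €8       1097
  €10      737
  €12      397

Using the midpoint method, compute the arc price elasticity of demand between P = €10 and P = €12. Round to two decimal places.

At P = 10, Q = 737; at P = 12, Q = 397.
ΔQ = -340, ΔP = 2. Midpoints: P̄ = 11.00, Q̄ = 567.0.
ε = (ΔQ/ΔP)(P̄/Q̄) = (-340/2)(11.00/567.0).

-3.30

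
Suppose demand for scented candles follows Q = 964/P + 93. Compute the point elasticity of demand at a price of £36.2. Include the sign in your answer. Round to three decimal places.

-0.223

At P = 36.2, Q = 119.630.
dQ/dP = −964/P² = -0.736.
ε = (dQ/dP)(P/Q) = (-0.736)(36.2/119.630).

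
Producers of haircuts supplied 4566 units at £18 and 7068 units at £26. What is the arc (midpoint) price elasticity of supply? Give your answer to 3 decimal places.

ΔQ = 7068 − 4566 = 2502; ΔP = 26 − 18 = 8.
Midpoints: P̄ = 22.00, Q̄ = 5817.0.
ε_s = (ΔQ/ΔP)(P̄/Q̄) = (2502/8)(22.00/5817.0).

1.183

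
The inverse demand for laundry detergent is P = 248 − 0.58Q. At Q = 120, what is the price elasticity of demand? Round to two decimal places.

At Q = 120, P = 248 − 0.58(120) = 178.40.
dP/dQ = −0.58, so dQ/dP = 1/(−0.58) = -1.724.
ε = (dQ/dP)(P/Q) = (-1.724)(178.40/120).

-2.56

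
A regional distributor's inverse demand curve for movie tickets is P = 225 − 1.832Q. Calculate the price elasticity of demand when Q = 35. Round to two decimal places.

-2.51

At Q = 35, P = 225 − 1.832(35) = 160.88.
dP/dQ = −1.832, so dQ/dP = 1/(−1.832) = -0.546.
ε = (dQ/dP)(P/Q) = (-0.546)(160.88/35).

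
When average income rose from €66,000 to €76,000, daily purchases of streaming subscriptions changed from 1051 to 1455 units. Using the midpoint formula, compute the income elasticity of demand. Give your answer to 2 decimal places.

2.29

ΔQ = 404, ΔI = 10000. Midpoints: Ī = 71,000, Q̄ = 1253.0.
ε_I = (ΔQ/ΔI)(Ī/Q̄) = (404/10000)(71000/1253.0).
ε_I > 0, so the good is normal.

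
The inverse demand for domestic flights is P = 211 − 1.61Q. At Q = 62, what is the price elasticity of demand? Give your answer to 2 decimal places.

-1.11

At Q = 62, P = 211 − 1.61(62) = 111.18.
dP/dQ = −1.61, so dQ/dP = 1/(−1.61) = -0.621.
ε = (dQ/dP)(P/Q) = (-0.621)(111.18/62).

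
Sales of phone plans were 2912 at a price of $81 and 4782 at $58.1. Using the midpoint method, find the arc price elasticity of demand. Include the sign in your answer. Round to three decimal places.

ΔQ = 4782 − 2912 = 1870; ΔP = 58.1 − 81 = -22.9.
Midpoints: P̄ = 69.55, Q̄ = 3847.0.
ε = (ΔQ/ΔP)(P̄/Q̄) = (1870/-22.9)(69.55/3847.0).

-1.476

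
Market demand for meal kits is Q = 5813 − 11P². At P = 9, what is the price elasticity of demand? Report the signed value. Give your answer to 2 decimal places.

At P = 9, Q = 4922.
dQ/dP = −22P = -198.
ε = (dQ/dP)(P/Q) = (-198)(9/4922).
|ε| < 1, so demand is inelastic at this price.

-0.36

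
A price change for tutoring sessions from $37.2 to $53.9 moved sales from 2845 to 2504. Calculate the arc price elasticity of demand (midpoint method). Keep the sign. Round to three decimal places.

ΔQ = 2504 − 2845 = -341; ΔP = 53.9 − 37.2 = 16.7.
Midpoints: P̄ = 45.55, Q̄ = 2674.5.
ε = (ΔQ/ΔP)(P̄/Q̄) = (-341/16.7)(45.55/2674.5).

-0.348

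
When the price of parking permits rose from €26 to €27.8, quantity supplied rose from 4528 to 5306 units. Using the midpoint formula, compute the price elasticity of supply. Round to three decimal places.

ΔQ = 5306 − 4528 = 778; ΔP = 27.8 − 26 = 1.8.
Midpoints: P̄ = 26.90, Q̄ = 4917.0.
ε_s = (ΔQ/ΔP)(P̄/Q̄) = (778/1.8)(26.90/4917.0).

2.365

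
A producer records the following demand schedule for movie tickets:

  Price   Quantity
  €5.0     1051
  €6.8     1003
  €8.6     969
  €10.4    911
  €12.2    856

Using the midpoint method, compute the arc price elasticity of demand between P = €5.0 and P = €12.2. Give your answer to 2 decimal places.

At P = 5.0, Q = 1051; at P = 12.2, Q = 856.
ΔQ = -195, ΔP = 7.2. Midpoints: P̄ = 8.60, Q̄ = 953.5.
ε = (ΔQ/ΔP)(P̄/Q̄) = (-195/7.2)(8.60/953.5).

-0.24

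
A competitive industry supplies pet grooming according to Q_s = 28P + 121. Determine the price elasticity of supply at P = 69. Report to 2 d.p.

At P = 69, Q_s = 2053.
dQ_s/dP = 28.
ε_s = (dQ_s/dP)(P/Q_s) = (28)(69/2053).

0.94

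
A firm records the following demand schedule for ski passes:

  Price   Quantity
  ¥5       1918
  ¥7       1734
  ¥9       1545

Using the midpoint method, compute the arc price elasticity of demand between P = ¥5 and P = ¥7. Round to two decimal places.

-0.30

At P = 5, Q = 1918; at P = 7, Q = 1734.
ΔQ = -184, ΔP = 2. Midpoints: P̄ = 6.00, Q̄ = 1826.0.
ε = (ΔQ/ΔP)(P̄/Q̄) = (-184/2)(6.00/1826.0).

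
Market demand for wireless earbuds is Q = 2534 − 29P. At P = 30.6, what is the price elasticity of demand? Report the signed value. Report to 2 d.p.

-0.54

At P = 30.6, Q = 1646.600.
dQ/dP = −29.
ε = (dQ/dP)(P/Q) = (-29)(30.6/1646.600).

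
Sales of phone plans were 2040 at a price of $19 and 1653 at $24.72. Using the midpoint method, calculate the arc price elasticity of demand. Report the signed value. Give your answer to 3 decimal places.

ΔQ = 1653 − 2040 = -387; ΔP = 24.72 − 19 = 5.72.
Midpoints: P̄ = 21.86, Q̄ = 1846.5.
ε = (ΔQ/ΔP)(P̄/Q̄) = (-387/5.72)(21.86/1846.5).

-0.801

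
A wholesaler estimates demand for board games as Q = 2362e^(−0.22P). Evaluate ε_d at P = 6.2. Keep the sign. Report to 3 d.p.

At P = 6.2, Q = 603.813.
dQ/dP = −0.22·2362e^(−0.22P) = −0.22Q = -132.839.
ε = (dQ/dP)(P/Q) = (-132.839)(6.2/603.813).

-1.364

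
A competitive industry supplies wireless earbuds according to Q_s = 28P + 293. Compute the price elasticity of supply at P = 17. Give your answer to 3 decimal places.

0.619

At P = 17, Q_s = 769.
dQ_s/dP = 28.
ε_s = (dQ_s/dP)(P/Q_s) = (28)(17/769).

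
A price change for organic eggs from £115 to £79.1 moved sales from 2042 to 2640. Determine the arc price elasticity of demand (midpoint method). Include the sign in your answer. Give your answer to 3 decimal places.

ΔQ = 2640 − 2042 = 598; ΔP = 79.1 − 115 = -35.9.
Midpoints: P̄ = 97.05, Q̄ = 2341.0.
ε = (ΔQ/ΔP)(P̄/Q̄) = (598/-35.9)(97.05/2341.0).

-0.691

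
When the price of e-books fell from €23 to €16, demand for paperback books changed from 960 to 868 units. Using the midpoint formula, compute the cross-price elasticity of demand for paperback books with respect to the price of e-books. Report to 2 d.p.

ΔQ_x = 868 − 960 = -92; ΔP_y = 16 − 23 = -7.
Midpoints: P̄_y = 19.50, Q̄_x = 914.0.
ε_xy = (ΔQ_x/ΔP_y)(P̄_y/Q̄_x) = (-92/-7)(19.50/914.0).

0.28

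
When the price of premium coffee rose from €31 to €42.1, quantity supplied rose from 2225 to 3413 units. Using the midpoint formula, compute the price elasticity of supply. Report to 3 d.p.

1.388

ΔQ = 3413 − 2225 = 1188; ΔP = 42.1 − 31 = 11.1.
Midpoints: P̄ = 36.55, Q̄ = 2819.0.
ε_s = (ΔQ/ΔP)(P̄/Q̄) = (1188/11.1)(36.55/2819.0).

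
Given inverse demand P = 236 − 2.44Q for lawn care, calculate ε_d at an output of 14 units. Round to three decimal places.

-5.909

At Q = 14, P = 236 − 2.44(14) = 201.84.
dP/dQ = −2.44, so dQ/dP = 1/(−2.44) = -0.410.
ε = (dQ/dP)(P/Q) = (-0.410)(201.84/14).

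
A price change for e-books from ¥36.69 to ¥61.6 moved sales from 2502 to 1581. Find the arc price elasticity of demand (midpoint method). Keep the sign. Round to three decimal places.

-0.890

ΔQ = 1581 − 2502 = -921; ΔP = 61.6 − 36.69 = 24.91.
Midpoints: P̄ = 49.14, Q̄ = 2041.5.
ε = (ΔQ/ΔP)(P̄/Q̄) = (-921/24.91)(49.14/2041.5).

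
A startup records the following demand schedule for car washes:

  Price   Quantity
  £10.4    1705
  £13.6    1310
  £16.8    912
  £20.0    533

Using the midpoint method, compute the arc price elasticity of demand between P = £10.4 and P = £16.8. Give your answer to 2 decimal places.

At P = 10.4, Q = 1705; at P = 16.8, Q = 912.
ΔQ = -793, ΔP = 6.4. Midpoints: P̄ = 13.60, Q̄ = 1308.5.
ε = (ΔQ/ΔP)(P̄/Q̄) = (-793/6.4)(13.60/1308.5).

-1.29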